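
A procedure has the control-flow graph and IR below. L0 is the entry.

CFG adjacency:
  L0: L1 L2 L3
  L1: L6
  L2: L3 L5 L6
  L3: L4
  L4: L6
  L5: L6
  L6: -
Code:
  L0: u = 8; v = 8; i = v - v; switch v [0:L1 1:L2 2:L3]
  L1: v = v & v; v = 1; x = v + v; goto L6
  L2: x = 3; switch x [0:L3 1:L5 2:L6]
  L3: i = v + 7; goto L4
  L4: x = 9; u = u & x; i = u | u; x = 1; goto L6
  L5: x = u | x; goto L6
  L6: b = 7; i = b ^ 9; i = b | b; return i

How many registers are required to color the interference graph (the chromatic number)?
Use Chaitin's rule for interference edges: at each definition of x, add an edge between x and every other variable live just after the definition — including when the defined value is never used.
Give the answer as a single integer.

Block summaries:
  L0: def={i,u,v} ue=∅
  L1: def={v,x} ue={v}
  L2: def={x} ue=∅
  L3: def={i} ue={v}
  L4: def={i,u,x} ue={u}
  L5: def={x} ue={u,x}
  L6: def={b,i} ue=∅

Liveness:
  live L0: ∅→{u,v}
  live L1: {v}→∅
  live L2: {u,v}→{u,v,x}
  live L3: {u,v}→{u}
  live L4: {u}→∅
  live L5: {u,x}→∅
  live L6: ∅→∅

Conflict graph:
  b — {i}
  i — {b,u,v}
  u — {i,v,x}
  v — {i,u,x}
  x — {u,v}

Chromatic number:
  {i,u,v} pairwise interfere (3-clique) ⇒ χ ≥ 3
  assign b→c1 i→c0 u→c1 v→c2 x→c0 — no edge inside a register ⇒ χ ≤ 3
  χ = 3

Answer: 3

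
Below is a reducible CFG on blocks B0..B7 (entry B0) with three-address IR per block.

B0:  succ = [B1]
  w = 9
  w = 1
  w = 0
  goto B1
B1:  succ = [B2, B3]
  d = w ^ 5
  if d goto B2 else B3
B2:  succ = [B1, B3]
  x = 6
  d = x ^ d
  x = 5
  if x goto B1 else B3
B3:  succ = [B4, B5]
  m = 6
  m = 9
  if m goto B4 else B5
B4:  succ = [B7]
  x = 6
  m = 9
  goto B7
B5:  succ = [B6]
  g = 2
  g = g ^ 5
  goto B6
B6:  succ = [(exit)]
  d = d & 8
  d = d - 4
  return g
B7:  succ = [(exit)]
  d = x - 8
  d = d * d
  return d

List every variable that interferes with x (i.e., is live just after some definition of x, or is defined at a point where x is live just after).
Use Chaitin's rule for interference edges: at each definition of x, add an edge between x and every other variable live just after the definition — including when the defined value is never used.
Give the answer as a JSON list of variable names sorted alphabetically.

Answer: ["d", "m", "w"]

Analysis:
Per-block:
  B0 def {w} use ∅
  B1 def {d} use {w}
  B2 def {d,x} use {d}
  B3 def {m} use ∅
  B4 def {m,x} use ∅
  B5 def {g} use ∅
  B6 def {d} use {d,g}
  B7 def {d} use {x}

Liveness:
  B0: in=∅ out={w}
  B1: in={w} out={d,w}
  B2: in={d,w} out={d,w}
  B3: in={d} out={d}
  B4: in=∅ out={x}
  B5: in={d} out={d,g}
  B6: in={d,g} out=∅
  B7: in={x} out=∅

Interference:
  d↔{g,m,w,x}
  g↔{d}
  m↔{d,x}
  w↔{d,x}
  x↔{d,m,w}

N(x) = ["d", "m", "w"]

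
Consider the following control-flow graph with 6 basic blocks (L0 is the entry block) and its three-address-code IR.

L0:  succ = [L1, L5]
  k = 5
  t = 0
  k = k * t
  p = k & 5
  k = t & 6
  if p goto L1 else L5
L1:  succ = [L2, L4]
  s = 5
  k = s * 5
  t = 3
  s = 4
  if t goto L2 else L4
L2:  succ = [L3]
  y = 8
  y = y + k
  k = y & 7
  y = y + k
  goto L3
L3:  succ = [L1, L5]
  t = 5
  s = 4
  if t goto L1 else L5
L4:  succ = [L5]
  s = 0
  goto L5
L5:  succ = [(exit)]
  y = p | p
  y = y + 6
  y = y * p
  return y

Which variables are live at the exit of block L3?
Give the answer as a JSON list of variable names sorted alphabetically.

Per-block:
  L0: {k,p,t} / ∅
  L1: {k,s,t} / ∅
  L2: {k,y} / {k}
  L3: {s,t} / ∅
  L4: {s} / ∅
  L5: {y} / {p}

Live sets:
  L0: in=∅ out={p}
  L1: in={p} out={k,p}
  L2: in={k,p} out={p}
  L3: in={p} out={p}
  L4: in={p} out={p}
  L5: in={p} out=∅

live-out(L3) = ["p"]

Answer: ["p"]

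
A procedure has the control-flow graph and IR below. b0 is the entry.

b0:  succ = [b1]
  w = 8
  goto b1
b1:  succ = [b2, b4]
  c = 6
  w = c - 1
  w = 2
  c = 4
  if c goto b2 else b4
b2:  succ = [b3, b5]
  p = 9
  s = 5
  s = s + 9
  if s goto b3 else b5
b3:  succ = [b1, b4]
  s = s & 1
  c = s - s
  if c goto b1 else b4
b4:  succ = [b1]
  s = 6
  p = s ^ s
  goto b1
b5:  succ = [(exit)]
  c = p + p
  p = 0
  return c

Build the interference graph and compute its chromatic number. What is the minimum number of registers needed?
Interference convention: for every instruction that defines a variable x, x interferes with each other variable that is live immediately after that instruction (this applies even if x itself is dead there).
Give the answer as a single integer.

Block summaries:
  b0: def={w} ue=∅
  b1: def={c,w} ue=∅
  b2: def={p,s} ue=∅
  b3: def={c,s} ue={s}
  b4: def={p,s} ue=∅
  b5: def={c,p} ue={p}

Live sets:
  live b0: ∅→∅
  live b1: ∅→∅
  live b2: ∅→{p,s}
  live b3: {s}→∅
  live b4: ∅→∅
  live b5: {p}→∅

Conflict graph:
  c↔{p}
  p↔{c,s}
  s↔{p}
  w↔∅

Registers:
  lower bound: {c,p} mutually conflict ⇒ χ ≥ 2
  assign c→c1 p→c0 s→c1 w→c0 — no edge inside a register ⇒ χ ≤ 2
  χ = 2

Answer: 2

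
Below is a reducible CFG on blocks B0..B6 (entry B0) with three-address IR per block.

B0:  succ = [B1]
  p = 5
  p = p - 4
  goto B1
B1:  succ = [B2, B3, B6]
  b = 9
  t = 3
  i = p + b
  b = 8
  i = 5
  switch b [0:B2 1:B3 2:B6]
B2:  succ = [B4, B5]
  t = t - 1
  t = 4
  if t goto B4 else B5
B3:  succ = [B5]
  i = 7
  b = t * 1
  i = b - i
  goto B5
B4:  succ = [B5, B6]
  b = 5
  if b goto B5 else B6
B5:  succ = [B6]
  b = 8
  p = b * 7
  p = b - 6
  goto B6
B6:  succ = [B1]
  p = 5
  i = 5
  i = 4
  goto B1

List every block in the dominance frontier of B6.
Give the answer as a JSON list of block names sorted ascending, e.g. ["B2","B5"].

Answer: ["B1"]

Working:
idom tree: B1←B0 B2←B1 B3←B1 B4←B2 B5←B1 B6←B1
Dom at joins:
  B1: preds {B0,B6}: {B0} ∩ {B0,B1,B6} = {B0}; idom=B0
  B5: preds {B2,B3,B4}: {B0,B1,B2} ∩ {B0,B1,B3} ∩ {B0,B1,B2,B4} = {B0,B1}; idom=B1
  B6: preds {B1,B4,B5}: {B0,B1} ∩ {B0,B1,B2,B4} ∩ {B0,B1,B5} = {B0,B1}; idom=B1

Frontier:
  B1←B0: walk · to B0
  B1←B6: walk B6→B1 to B0
  B5←B2: walk B2 to B1
  B5←B3: walk B3 to B1
  B5←B4: walk B4→B2 to B1
  B6←B1: walk · to B1
  B6←B4: walk B4→B2 to B1
  B6←B5: walk B5 to B1
  DF(B0)=∅
  DF(B1)={B1}
  DF(B2)={B5,B6}
  DF(B3)={B5}
  DF(B4)={B5,B6}
  DF(B5)={B6}
  DF(B6)={B1}

DF(B6) = ["B1"]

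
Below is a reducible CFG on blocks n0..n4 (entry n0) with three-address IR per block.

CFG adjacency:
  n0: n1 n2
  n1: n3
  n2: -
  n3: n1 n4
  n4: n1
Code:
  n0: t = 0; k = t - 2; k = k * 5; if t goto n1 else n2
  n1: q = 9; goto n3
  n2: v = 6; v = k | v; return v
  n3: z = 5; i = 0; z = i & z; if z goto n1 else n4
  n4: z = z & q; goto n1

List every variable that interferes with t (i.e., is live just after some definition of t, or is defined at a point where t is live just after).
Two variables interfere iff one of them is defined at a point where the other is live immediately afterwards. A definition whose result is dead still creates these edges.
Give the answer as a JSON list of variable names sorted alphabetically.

def/use:
  n0: def={k,t} ue=∅
  n1: def={q} ue=∅
  n2: def={v} ue={k}
  n3: def={i,z} ue=∅
  n4: def={z} ue={q,z}

Live sets:
  n0: in=∅ out={k}
  n1: in=∅ out={q}
  n2: in={k} out=∅
  n3: in={q} out={q,z}
  n4: in={q,z} out=∅

Conflict graph:
  i: {q,z}
  k: {t,v}
  q: {i,z}
  t: {k}
  v: {k}
  z: {i,q}

N(t) = ["k"]

Answer: ["k"]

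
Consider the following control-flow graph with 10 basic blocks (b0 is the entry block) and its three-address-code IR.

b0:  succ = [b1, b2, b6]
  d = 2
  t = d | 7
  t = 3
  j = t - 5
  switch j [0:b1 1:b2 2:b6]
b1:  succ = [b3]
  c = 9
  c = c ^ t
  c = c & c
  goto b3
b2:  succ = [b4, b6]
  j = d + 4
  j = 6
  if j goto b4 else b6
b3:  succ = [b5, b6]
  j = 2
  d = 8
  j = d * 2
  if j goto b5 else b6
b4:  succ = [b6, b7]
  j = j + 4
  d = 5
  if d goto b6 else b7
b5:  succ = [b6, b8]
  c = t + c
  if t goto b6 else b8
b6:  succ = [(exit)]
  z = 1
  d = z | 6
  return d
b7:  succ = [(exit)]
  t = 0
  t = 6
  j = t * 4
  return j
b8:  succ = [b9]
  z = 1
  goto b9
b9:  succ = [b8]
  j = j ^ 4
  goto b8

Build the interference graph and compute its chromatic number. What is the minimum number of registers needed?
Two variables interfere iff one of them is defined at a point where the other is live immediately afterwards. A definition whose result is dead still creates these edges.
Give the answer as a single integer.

Per-block:
  b0: def={d,j,t} ue=∅
  b1: def={c} ue={t}
  b2: def={j} ue={d}
  b3: def={d,j} ue=∅
  b4: def={d,j} ue={j}
  b5: def={c} ue={c,t}
  b6: def={d,z} ue=∅
  b7: def={j,t} ue=∅
  b8: def={z} ue=∅
  b9: def={j} ue={j}

Backward fixpoint:
  live b0: ∅→{d,t}
  live b1: {t}→{c,t}
  live b2: {d}→{j}
  live b3: {c,t}→{c,j,t}
  live b4: {j}→∅
  live b5: {c,j,t}→{j}
  live b6: ∅→∅
  live b7: ∅→∅
  live b8: {j}→{j}
  live b9: {j}→{j}

Conflict graph:
  c↔{d,j,t}
  d↔{c,j,t}
  j↔{c,d,t,z}
  t↔{c,d,j}
  z↔{j}

Registers:
  {c,d,j,t} pairwise interfere (4-clique) ⇒ χ ≥ 4
  4-colouring: r0={j}  r1={c,z}  r2={d}  r3={t}
  χ = 4

Answer: 4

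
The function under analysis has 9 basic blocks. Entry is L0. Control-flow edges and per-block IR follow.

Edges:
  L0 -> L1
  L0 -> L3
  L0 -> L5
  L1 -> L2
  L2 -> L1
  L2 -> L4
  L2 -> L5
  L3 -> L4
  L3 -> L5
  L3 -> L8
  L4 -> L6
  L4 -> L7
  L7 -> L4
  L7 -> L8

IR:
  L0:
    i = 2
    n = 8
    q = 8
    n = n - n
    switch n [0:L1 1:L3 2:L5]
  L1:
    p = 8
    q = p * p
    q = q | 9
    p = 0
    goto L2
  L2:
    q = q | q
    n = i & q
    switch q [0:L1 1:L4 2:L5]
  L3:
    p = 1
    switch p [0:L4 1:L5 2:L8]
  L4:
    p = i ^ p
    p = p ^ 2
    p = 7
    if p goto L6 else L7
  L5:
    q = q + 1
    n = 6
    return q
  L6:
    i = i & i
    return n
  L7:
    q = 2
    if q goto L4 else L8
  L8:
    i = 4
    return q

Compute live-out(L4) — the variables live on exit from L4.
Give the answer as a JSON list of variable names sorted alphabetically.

Answer: ["i", "n", "p"]

Derivation:
Block summaries:
  L0 def {i,n,q} use ∅
  L1 def {p,q} use ∅
  L2 def {n,q} use {i,q}
  L3 def {p} use ∅
  L4 def {p} use {i,p}
  L5 def {n,q} use {q}
  L6 def {i} use {i,n}
  L7 def {q} use ∅
  L8 def {i} use {q}

Backward fixpoint:
  L0 li=∅ lo={i,n,q}
  L1 li={i} lo={i,p,q}
  L2 li={i,p,q} lo={i,n,p,q}
  L3 li={i,n,q} lo={i,n,p,q}
  L4 li={i,n,p} lo={i,n,p}
  L5 li={q} lo=∅
  L6 li={i,n} lo=∅
  L7 li={i,n,p} lo={i,n,p,q}
  L8 li={q} lo=∅

live-out(L4) = ["i", "n", "p"]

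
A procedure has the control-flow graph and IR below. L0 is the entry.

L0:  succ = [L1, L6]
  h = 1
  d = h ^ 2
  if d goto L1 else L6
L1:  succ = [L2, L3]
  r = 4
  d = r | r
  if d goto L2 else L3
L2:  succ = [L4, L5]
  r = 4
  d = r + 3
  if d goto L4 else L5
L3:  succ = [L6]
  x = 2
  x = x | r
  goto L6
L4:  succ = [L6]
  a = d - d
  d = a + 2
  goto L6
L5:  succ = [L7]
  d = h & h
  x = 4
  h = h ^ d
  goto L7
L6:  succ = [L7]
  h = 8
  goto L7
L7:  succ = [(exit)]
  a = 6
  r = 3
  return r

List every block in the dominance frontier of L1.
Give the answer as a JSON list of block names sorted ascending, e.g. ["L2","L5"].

Answer: ["L6", "L7"]

Derivation:
idom tree: L1←L0 L2←L1 L3←L1 L4←L2 L5←L2 L6←L0 L7←L0
Join-block Dom:
  L6: preds {L0,L3,L4}: {L0} ∩ {L0,L1,L3} ∩ {L0,L1,L2,L4} = {L0}; idom=L0
  L7: preds {L5,L6}: {L0,L1,L2,L5} ∩ {L0,L6} = {L0}; idom=L0

DF derivation:
  join L6 pred L0: · stop@L0
  join L6 pred L3: L3→L1 stop@L0
  join L6 pred L4: L4→L2→L1 stop@L0
  join L7 pred L5: L5→L2→L1 stop@L0
  join L7 pred L6: L6 stop@L0
  L0 → ∅
  L1 → {L6,L7}
  L2 → {L6,L7}
  L3 → {L6}
  L4 → {L6}
  L5 → {L7}
  L6 → {L7}
  L7 → ∅

DF(L1) = ["L6", "L7"]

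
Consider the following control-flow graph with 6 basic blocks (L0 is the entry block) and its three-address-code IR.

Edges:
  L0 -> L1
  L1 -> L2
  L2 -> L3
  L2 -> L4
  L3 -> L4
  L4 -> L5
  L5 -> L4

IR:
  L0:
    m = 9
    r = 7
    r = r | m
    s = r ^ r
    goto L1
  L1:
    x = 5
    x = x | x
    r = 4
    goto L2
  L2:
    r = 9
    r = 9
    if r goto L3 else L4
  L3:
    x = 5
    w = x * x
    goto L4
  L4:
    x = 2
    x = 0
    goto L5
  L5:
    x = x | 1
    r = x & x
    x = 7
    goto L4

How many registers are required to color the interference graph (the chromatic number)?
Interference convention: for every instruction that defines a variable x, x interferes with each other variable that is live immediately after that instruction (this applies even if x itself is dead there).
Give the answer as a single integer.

Per-block:
  L0 def {m,r,s} use ∅
  L1 def {r,x} use ∅
  L2 def {r} use ∅
  L3 def {w,x} use ∅
  L4 def {x} use ∅
  L5 def {r,x} use {x}

Liveness:
  L0 li=∅ lo=∅
  L1 li=∅ lo=∅
  L2 li=∅ lo=∅
  L3 li=∅ lo=∅
  L4 li=∅ lo={x}
  L5 li={x} lo=∅

Interfere edges:
  m — {r}
  r — {m}
  s — ∅
  w — ∅
  x — ∅

Registers:
  lower bound: {m,r} mutually conflict ⇒ χ ≥ 2
  assign m→R0 r→R1 s→R0 w→R0 x→R0 — no edge inside a register ⇒ χ ≤ 2
  χ = 2

Answer: 2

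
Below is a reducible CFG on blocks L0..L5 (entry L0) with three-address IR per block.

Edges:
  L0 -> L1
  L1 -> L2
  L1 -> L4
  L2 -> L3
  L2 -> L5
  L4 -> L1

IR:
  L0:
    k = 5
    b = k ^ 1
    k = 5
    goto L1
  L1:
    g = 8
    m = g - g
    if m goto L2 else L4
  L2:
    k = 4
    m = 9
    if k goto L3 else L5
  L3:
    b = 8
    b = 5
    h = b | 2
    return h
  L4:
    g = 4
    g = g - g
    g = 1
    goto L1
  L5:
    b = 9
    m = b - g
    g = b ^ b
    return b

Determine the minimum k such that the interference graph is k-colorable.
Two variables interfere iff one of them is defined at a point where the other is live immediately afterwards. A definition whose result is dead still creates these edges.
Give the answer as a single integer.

Answer: 3

Working:
Block summaries:
  L0 def {b,k} use ∅
  L1 def {g,m} use ∅
  L2 def {k,m} use ∅
  L3 def {b,h} use ∅
  L4 def {g} use ∅
  L5 def {b,g,m} use {g}

Live sets:
  L0: in=∅ out=∅
  L1: in=∅ out={g}
  L2: in={g} out={g}
  L3: in=∅ out=∅
  L4: in=∅ out=∅
  L5: in={g} out=∅

Conflict graph:
  b↔{g,m}
  g↔{b,k,m}
  h↔∅
  k↔{g,m}
  m↔{b,g,k}

Colouring:
  lower bound: {b,g,m} mutually conflict ⇒ χ ≥ 3
  3-colouring: R0={g,h}  R1={m}  R2={b,k}
  χ = 3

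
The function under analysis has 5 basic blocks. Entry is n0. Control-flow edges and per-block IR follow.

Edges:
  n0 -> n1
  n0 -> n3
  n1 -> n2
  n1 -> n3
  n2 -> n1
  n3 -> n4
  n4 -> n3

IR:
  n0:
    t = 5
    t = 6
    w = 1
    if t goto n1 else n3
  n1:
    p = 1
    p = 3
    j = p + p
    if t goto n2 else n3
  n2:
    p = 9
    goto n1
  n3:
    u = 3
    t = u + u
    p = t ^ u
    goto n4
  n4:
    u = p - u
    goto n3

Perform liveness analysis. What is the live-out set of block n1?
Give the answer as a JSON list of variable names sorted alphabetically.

Answer: ["t"]

Analysis:
Block summaries:
  n0 def {t,w} use ∅
  n1 def {j,p} use {t}
  n2 def {p} use ∅
  n3 def {p,t,u} use ∅
  n4 def {u} use {p,u}

Backward fixpoint:
  n0: in=∅ out={t}
  n1: in={t} out={t}
  n2: in={t} out={t}
  n3: in=∅ out={p,u}
  n4: in={p,u} out=∅

live-out(n1) = ["t"]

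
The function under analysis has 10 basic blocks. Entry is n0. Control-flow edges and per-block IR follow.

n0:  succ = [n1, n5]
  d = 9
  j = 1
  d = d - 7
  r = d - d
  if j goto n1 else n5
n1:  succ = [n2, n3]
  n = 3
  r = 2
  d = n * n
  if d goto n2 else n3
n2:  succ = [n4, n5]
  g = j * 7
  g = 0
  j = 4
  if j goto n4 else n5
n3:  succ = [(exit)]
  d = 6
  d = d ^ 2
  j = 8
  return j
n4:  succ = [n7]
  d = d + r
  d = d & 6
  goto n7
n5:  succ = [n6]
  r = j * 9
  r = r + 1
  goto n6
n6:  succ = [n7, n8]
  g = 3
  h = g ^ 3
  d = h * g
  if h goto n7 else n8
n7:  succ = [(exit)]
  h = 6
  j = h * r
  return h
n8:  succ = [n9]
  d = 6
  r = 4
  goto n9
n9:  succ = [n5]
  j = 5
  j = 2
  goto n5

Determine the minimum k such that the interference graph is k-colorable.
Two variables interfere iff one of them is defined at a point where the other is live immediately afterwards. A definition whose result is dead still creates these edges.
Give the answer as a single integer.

Answer: 4

Derivation:
Per-block:
  n0 def {d,j,r} use ∅
  n1 def {d,n,r} use ∅
  n2 def {g,j} use {j}
  n3 def {d,j} use ∅
  n4 def {d} use {d,r}
  n5 def {r} use {j}
  n6 def {d,g,h} use ∅
  n7 def {h,j} use {r}
  n8 def {d,r} use ∅
  n9 def {j} use ∅

Liveness:
  n0 li=∅ lo={j}
  n1 li={j} lo={d,j,r}
  n2 li={d,j,r} lo={d,j,r}
  n3 li=∅ lo=∅
  n4 li={d,r} lo={r}
  n5 li={j} lo={r}
  n6 li={r} lo={r}
  n7 li={r} lo=∅
  n8 li=∅ lo=∅
  n9 li=∅ lo={j}

Interfere edges:
  d — {g,h,j,r}
  g — {d,h,r}
  h — {d,g,j,r}
  j — {d,h,n,r}
  n — {j,r}
  r — {d,g,h,j,n}

Colouring:
  clique {d,g,h,r} ⇒ need ≥ 4
  4-colouring: c0={r}  c1={d,n}  c2={h}  c3={g,j}
  χ = 4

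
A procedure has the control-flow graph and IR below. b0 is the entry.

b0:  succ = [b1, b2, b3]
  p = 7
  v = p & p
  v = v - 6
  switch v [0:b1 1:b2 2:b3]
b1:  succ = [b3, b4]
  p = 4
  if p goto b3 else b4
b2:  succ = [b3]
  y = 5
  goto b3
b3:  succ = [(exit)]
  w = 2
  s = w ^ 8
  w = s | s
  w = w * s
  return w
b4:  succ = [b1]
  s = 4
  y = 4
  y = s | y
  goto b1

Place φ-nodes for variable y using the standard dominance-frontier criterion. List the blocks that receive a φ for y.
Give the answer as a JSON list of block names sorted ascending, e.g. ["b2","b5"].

Answer: ["b1", "b3"]

Derivation:
idom tree: b1←b0 b2←b0 b3←b0 b4←b1
Dom at joins:
  b1: preds {b0,b4}: {b0} ∩ {b0,b1,b4} = {b0}; idom=b0
  b3: preds {b0,b1,b2}: {b0} ∩ {b0,b1} ∩ {b0,b2} = {b0}; idom=b0

DF derivation:
  b1←b0: walk · to b0
  b1←b4: walk b4→b1 to b0
  b3←b0: walk · to b0
  b3←b1: walk b1 to b0
  b3←b2: walk b2 to b0
  DF(b0)=∅
  DF(b1)={b1,b3}
  DF(b2)={b3}
  DF(b3)=∅
  DF(b4)={b1}

φ for y: defs {b2,b4}
  DF⁺ = {b1,b3}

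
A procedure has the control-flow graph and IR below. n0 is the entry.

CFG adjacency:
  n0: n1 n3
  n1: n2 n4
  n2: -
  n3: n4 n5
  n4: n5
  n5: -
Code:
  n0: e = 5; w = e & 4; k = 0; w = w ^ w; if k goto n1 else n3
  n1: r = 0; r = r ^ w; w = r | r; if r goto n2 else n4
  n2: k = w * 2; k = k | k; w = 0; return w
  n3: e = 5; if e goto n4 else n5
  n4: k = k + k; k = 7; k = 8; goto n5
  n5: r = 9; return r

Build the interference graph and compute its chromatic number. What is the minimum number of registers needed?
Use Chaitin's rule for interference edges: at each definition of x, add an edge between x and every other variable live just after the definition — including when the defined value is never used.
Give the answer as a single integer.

Answer: 3

Derivation:
Block summaries:
  n0: def={e,k,w} ue=∅
  n1: def={r,w} ue={w}
  n2: def={k,w} ue={w}
  n3: def={e} ue=∅
  n4: def={k} ue={k}
  n5: def={r} ue=∅

Backward fixpoint:
  n0: in=∅ out={k,w}
  n1: in={k,w} out={k,w}
  n2: in={w} out=∅
  n3: in={k} out={k}
  n4: in={k} out=∅
  n5: in=∅ out=∅

Interfere edges:
  e: {k}
  k: {e,r,w}
  r: {k,w}
  w: {k,r}

Chromatic number:
  lower bound: {k,r,w} mutually conflict ⇒ χ ≥ 3
  assign e→r1 k→r0 r→r1 w→r2 — no edge inside a register ⇒ χ ≤ 3
  χ = 3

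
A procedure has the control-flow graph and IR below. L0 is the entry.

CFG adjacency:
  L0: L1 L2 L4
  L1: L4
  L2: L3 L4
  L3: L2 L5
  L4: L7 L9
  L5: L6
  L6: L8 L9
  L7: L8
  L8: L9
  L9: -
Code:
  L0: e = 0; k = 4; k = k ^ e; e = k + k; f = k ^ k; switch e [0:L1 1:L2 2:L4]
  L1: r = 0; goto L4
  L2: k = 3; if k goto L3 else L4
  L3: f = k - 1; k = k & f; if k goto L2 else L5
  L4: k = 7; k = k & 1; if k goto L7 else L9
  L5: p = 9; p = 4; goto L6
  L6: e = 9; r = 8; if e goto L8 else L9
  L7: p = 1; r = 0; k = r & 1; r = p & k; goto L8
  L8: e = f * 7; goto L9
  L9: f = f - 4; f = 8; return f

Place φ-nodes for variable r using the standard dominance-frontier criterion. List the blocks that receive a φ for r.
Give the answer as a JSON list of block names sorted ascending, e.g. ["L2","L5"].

idom tree: L1←L0 L2←L0 L3←L2 L4←L0 L5←L3 L6←L5 L7←L4 L8←L0 L9←L0
Join-block Dom:
  L2: preds {L0,L3}: {L0} ∩ {L0,L2,L3} = {L0}; idom=L0
  L4: preds {L0,L1,L2}: {L0} ∩ {L0,L1} ∩ {L0,L2} = {L0}; idom=L0
  L8: preds {L6,L7}: {L0,L2,L3,L5,L6} ∩ {L0,L4,L7} = {L0}; idom=L0
  L9: preds {L4,L6,L8}: {L0,L4} ∩ {L0,L2,L3,L5,L6} ∩ {L0,L8} = {L0}; idom=L0

DF walk-up:
  L2←L0: walk · to L0
  L2←L3: walk L3→L2 to L0
  L4←L0: walk · to L0
  L4←L1: walk L1 to L0
  L4←L2: walk L2 to L0
  L8←L6: walk L6→L5→L3→L2 to L0
  L8←L7: walk L7→L4 to L0
  L9←L4: walk L4 to L0
  L9←L6: walk L6→L5→L3→L2 to L0
  L9←L8: walk L8 to L0
  DF(L0)=∅
  DF(L1)={L4}
  DF(L2)={L2,L4,L8,L9}
  DF(L3)={L2,L8,L9}
  DF(L4)={L8,L9}
  DF(L5)={L8,L9}
  DF(L6)={L8,L9}
  DF(L7)={L8}
  DF(L8)={L9}
  DF(L9)=∅

φ for r: defs {L1,L6,L7}
  DF⁺ = {L4,L8,L9}

Answer: ["L4", "L8", "L9"]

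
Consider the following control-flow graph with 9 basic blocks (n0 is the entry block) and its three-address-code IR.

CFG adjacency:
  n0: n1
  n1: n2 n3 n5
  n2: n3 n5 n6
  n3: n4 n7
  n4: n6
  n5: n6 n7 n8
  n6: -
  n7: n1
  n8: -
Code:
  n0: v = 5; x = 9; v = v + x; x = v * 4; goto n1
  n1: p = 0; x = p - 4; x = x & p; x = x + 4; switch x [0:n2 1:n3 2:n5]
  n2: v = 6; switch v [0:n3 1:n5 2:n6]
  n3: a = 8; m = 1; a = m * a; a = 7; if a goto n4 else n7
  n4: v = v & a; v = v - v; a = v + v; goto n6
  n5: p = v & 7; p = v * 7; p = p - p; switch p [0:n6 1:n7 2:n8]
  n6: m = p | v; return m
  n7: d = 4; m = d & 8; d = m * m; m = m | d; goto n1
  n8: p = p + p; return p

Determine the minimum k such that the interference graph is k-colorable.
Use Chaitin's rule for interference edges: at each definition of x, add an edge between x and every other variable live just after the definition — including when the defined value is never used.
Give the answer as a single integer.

def/use:
  n0: def={v,x} ue=∅
  n1: def={p,x} ue=∅
  n2: def={v} ue=∅
  n3: def={a,m} ue=∅
  n4: def={a,v} ue={a,v}
  n5: def={p} ue={v}
  n6: def={m} ue={p,v}
  n7: def={d,m} ue=∅
  n8: def={p} ue={p}

Backward fixpoint:
  n0: in=∅ out={v}
  n1: in={v} out={p,v}
  n2: in={p} out={p,v}
  n3: in={p,v} out={a,p,v}
  n4: in={a,p,v} out={p,v}
  n5: in={v} out={p,v}
  n6: in={p,v} out=∅
  n7: in={v} out={v}
  n8: in={p} out=∅

Interfere edges:
  a: {m,p,v}
  d: {m,v}
  m: {a,d,p,v}
  p: {a,m,v,x}
  v: {a,d,m,p,x}
  x: {p,v}

Registers:
  clique {a,m,p,v} ⇒ need ≥ 4
  4-colouring: c0={v}  c1={m,x}  c2={d,p}  c3={a}
  χ = 4

Answer: 4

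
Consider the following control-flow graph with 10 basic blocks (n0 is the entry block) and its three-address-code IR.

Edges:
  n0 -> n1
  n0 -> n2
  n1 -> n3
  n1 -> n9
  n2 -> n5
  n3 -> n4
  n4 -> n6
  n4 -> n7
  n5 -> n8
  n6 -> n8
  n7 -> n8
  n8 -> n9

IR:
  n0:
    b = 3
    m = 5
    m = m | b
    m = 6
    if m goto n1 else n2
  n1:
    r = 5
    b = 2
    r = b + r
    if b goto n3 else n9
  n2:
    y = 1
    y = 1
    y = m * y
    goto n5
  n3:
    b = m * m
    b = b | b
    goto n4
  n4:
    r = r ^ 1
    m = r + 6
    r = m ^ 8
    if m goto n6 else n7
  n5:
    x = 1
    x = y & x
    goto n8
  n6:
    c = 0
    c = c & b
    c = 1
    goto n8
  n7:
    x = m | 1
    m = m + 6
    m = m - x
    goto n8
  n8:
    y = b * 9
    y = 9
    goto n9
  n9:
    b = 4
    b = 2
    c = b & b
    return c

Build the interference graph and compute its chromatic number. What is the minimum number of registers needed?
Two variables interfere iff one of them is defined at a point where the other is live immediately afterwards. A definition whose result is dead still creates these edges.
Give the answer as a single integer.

Answer: 4

Working:
def/use:
  n0 def {b,m} use ∅
  n1 def {b,r} use ∅
  n2 def {y} use {m}
  n3 def {b} use {m}
  n4 def {m,r} use {r}
  n5 def {x} use {y}
  n6 def {c} use {b}
  n7 def {m,x} use {m}
  n8 def {y} use {b}
  n9 def {b,c} use ∅

Liveness:
  n0 li=∅ lo={b,m}
  n1 li={m} lo={m,r}
  n2 li={b,m} lo={b,y}
  n3 li={m,r} lo={b,r}
  n4 li={b,r} lo={b,m}
  n5 li={b,y} lo={b}
  n6 li={b} lo={b}
  n7 li={b,m} lo={b}
  n8 li={b} lo=∅
  n9 li=∅ lo=∅

Interference:
  b: {c,m,r,x,y}
  c: {b}
  m: {b,r,x,y}
  r: {b,m}
  x: {b,m,y}
  y: {b,m,x}

Registers:
  lower bound: {b,m,x,y} mutually conflict ⇒ χ ≥ 4
  assign b→r0 c→r1 m→r1 r→r2 x→r2 y→r3 — no edge inside a register ⇒ χ ≤ 4
  χ = 4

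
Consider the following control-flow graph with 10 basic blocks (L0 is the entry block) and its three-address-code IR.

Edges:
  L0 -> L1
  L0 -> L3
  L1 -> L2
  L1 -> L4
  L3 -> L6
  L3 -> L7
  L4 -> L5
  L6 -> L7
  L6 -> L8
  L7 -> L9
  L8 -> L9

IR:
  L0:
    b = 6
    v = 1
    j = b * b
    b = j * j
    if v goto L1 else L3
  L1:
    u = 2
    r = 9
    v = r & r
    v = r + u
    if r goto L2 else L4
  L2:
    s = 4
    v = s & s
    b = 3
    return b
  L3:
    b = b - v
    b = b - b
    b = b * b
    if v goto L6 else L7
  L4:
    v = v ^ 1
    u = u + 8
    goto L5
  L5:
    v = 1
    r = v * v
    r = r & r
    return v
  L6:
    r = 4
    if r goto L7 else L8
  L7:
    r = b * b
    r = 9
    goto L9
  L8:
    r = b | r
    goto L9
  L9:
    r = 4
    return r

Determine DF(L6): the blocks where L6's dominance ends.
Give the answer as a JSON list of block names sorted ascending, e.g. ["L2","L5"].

idom tree: L1←L0 L2←L1 L3←L0 L4←L1 L5←L4 L6←L3 L7←L3 L8←L6 L9←L3
Join-block Dom:
  L7: preds {L3,L6}: {L0,L3} ∩ {L0,L3,L6} = {L0,L3}; idom=L3
  L9: preds {L7,L8}: {L0,L3,L7} ∩ {L0,L3,L6,L8} = {L0,L3}; idom=L3

DF derivation:
  L7←L3: walk · to L3
  L7←L6: walk L6 to L3
  L9←L7: walk L7 to L3
  L9←L8: walk L8→L6 to L3
  DF(L0)=∅
  DF(L1)=∅
  DF(L2)=∅
  DF(L3)=∅
  DF(L4)=∅
  DF(L5)=∅
  DF(L6)={L7,L9}
  DF(L7)={L9}
  DF(L8)={L9}
  DF(L9)=∅

DF(L6) = ["L7", "L9"]

Answer: ["L7", "L9"]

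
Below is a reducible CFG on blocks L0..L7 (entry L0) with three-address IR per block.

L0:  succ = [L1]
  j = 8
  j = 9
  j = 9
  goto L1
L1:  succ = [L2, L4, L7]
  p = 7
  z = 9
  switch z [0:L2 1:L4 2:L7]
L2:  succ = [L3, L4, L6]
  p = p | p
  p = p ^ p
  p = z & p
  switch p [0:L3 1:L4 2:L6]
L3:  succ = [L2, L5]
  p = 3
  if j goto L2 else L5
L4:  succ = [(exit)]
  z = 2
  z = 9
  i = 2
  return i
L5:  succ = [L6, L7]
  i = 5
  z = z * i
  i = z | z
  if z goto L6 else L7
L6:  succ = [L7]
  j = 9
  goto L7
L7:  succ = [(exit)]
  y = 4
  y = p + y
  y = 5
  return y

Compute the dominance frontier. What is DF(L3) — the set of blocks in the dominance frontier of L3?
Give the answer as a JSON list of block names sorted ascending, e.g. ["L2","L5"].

Answer: ["L2", "L6", "L7"]

Working:
idom tree: L1←L0 L2←L1 L3←L2 L4←L1 L5←L3 L6←L2 L7←L1
Join-block Dom:
  L2: preds {L1,L3}: {L0,L1} ∩ {L0,L1,L2,L3} = {L0,L1}; idom=L1
  L4: preds {L1,L2}: {L0,L1} ∩ {L0,L1,L2} = {L0,L1}; idom=L1
  L6: preds {L2,L5}: {L0,L1,L2} ∩ {L0,L1,L2,L3,L5} = {L0,L1,L2}; idom=L2
  L7: preds {L1,L5,L6}: {L0,L1} ∩ {L0,L1,L2,L3,L5} ∩ {L0,L1,L2,L6} = {L0,L1}; idom=L1

DF derivation:
  L2←L1: walk · to L1
  L2←L3: walk L3→L2 to L1
  L4←L1: walk · to L1
  L4←L2: walk L2 to L1
  L6←L2: walk · to L2
  L6←L5: walk L5→L3 to L2
  L7←L1: walk · to L1
  L7←L5: walk L5→L3→L2 to L1
  L7←L6: walk L6→L2 to L1
  DF(L0)=∅
  DF(L1)=∅
  DF(L2)={L2,L4,L7}
  DF(L3)={L2,L6,L7}
  DF(L4)=∅
  DF(L5)={L6,L7}
  DF(L6)={L7}
  DF(L7)=∅

DF(L3) = ["L2", "L6", "L7"]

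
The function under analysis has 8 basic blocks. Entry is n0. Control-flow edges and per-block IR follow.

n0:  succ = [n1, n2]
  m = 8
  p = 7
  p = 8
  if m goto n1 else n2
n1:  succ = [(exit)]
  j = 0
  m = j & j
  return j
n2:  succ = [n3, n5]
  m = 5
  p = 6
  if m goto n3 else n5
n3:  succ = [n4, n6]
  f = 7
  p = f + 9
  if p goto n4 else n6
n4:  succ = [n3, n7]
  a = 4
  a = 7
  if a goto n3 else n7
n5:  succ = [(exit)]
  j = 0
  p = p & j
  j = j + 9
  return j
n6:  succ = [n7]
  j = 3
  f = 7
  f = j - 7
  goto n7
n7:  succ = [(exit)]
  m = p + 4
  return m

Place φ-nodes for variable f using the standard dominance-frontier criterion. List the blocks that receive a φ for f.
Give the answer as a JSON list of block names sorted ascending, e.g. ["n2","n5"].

Answer: ["n3", "n7"]

Analysis:
idom tree: n1←n0 n2←n0 n3←n2 n4←n3 n5←n2 n6←n3 n7←n3
Join-block Dom:
  n3: preds {n2,n4}: {n0,n2} ∩ {n0,n2,n3,n4} = {n0,n2}; idom=n2
  n7: preds {n4,n6}: {n0,n2,n3,n4} ∩ {n0,n2,n3,n6} = {n0,n2,n3}; idom=n3

DF walk-up:
  n3←n2: walk · to n2
  n3←n4: walk n4→n3 to n2
  n7←n4: walk n4 to n3
  n7←n6: walk n6 to n3
  n0 → ∅
  n1 → ∅
  n2 → ∅
  n3 → {n3}
  n4 → {n3,n7}
  n5 → ∅
  n6 → {n7}
  n7 → ∅

φ for f: defs {n3,n6}
  DF⁺ = {n3,n7}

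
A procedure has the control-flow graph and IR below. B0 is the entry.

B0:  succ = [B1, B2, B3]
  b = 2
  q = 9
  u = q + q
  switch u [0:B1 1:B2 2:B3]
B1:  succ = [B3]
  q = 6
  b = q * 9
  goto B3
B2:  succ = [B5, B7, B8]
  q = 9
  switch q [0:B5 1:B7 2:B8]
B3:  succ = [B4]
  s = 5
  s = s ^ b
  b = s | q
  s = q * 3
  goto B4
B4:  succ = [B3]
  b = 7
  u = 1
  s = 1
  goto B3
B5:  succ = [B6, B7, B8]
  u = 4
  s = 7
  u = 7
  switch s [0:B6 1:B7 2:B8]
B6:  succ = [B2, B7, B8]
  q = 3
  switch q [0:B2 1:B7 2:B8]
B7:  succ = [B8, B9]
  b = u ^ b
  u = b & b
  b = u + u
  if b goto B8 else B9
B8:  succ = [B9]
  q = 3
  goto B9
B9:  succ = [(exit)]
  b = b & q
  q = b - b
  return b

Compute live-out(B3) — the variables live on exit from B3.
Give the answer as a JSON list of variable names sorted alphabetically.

Per-block:
  B0: {b,q,u} / ∅
  B1: {b,q} / ∅
  B2: {q} / ∅
  B3: {b,s} / {b,q}
  B4: {b,s,u} / ∅
  B5: {s,u} / ∅
  B6: {q} / ∅
  B7: {b,u} / {b,u}
  B8: {q} / ∅
  B9: {b,q} / {b,q}

Backward fixpoint:
  B0: in=∅ out={b,q,u}
  B1: in=∅ out={b,q}
  B2: in={b,u} out={b,q,u}
  B3: in={b,q} out={q}
  B4: in={q} out={b,q}
  B5: in={b,q} out={b,q,u}
  B6: in={b,u} out={b,q,u}
  B7: in={b,q,u} out={b,q}
  B8: in={b} out={b,q}
  B9: in={b,q} out=∅

live-out(B3) = ["q"]

Answer: ["q"]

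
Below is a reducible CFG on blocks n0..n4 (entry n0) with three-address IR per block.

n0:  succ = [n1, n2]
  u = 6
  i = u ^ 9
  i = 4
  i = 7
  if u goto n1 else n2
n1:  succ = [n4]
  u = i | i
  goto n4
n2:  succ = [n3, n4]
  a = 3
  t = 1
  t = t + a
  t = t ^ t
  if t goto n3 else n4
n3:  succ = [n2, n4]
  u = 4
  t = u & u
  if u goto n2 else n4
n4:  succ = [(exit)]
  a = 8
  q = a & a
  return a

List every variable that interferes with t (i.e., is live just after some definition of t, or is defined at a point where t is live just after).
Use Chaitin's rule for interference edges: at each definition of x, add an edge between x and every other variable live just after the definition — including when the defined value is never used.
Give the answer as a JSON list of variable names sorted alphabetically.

def/use:
  n0 def {i,u} use ∅
  n1 def {u} use {i}
  n2 def {a,t} use ∅
  n3 def {t,u} use ∅
  n4 def {a,q} use ∅

Live sets:
  n0: in=∅ out={i}
  n1: in={i} out=∅
  n2: in=∅ out=∅
  n3: in=∅ out=∅
  n4: in=∅ out=∅

Interfere edges:
  a↔{q,t}
  i↔{u}
  q↔{a}
  t↔{a,u}
  u↔{i,t}

N(t) = ["a", "u"]

Answer: ["a", "u"]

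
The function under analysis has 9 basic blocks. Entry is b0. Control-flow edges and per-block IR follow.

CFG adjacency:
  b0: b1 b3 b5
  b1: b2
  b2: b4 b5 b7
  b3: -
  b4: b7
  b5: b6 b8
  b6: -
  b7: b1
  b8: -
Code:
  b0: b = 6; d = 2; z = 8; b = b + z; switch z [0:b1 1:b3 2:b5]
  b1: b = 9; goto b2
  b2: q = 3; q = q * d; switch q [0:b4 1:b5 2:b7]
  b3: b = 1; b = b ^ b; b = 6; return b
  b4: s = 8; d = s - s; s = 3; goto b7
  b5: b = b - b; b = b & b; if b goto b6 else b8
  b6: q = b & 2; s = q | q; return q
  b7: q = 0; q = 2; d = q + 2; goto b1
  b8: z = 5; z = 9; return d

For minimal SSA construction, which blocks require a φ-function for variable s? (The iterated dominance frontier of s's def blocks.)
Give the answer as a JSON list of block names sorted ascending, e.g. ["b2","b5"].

Answer: ["b1", "b5", "b7"]

Analysis:
idom tree: b1←b0 b2←b1 b3←b0 b4←b2 b5←b0 b6←b5 b7←b2 b8←b5
Dom at joins:
  b1: preds {b0,b7}: {b0} ∩ {b0,b1,b2,b7} = {b0}; idom=b0
  b5: preds {b0,b2}: {b0} ∩ {b0,b1,b2} = {b0}; idom=b0
  b7: preds {b2,b4}: {b0,b1,b2} ∩ {b0,b1,b2,b4} = {b0,b1,b2}; idom=b2

DF walk-up:
  join b1 pred b0: · stop@b0
  join b1 pred b7: b7→b2→b1 stop@b0
  join b5 pred b0: · stop@b0
  join b5 pred b2: b2→b1 stop@b0
  join b7 pred b2: · stop@b2
  join b7 pred b4: b4 stop@b2
  b0 → ∅
  b1 → {b1,b5}
  b2 → {b1,b5}
  b3 → ∅
  b4 → {b7}
  b5 → ∅
  b6 → ∅
  b7 → {b1}
  b8 → ∅

φ for s: defs {b4,b6}
  DF⁺ = {b1,b5,b7}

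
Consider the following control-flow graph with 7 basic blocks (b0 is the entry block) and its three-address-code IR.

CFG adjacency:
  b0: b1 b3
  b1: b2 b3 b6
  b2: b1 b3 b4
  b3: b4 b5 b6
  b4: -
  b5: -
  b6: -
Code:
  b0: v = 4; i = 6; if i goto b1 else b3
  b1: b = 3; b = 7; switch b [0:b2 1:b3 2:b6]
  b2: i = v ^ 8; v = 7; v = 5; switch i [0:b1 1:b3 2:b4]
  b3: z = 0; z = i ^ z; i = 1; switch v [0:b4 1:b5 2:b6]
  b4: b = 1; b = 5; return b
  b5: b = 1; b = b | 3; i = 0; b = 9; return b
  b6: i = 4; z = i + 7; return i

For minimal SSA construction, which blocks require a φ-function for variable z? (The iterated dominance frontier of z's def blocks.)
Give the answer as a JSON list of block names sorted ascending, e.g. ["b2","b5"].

Answer: ["b4", "b6"]

Analysis:
idom tree: b1←b0 b2←b1 b3←b0 b4←b0 b5←b3 b6←b0
Dom at joins:
  b1: preds {b0,b2}: {b0} ∩ {b0,b1,b2} = {b0}; idom=b0
  b3: preds {b0,b1,b2}: {b0} ∩ {b0,b1} ∩ {b0,b1,b2} = {b0}; idom=b0
  b4: preds {b2,b3}: {b0,b1,b2} ∩ {b0,b3} = {b0}; idom=b0
  b6: preds {b1,b3}: {b0,b1} ∩ {b0,b3} = {b0}; idom=b0

DF walk-up:
  join b1 pred b0: · stop@b0
  join b1 pred b2: b2→b1 stop@b0
  join b3 pred b0: · stop@b0
  join b3 pred b1: b1 stop@b0
  join b3 pred b2: b2→b1 stop@b0
  join b4 pred b2: b2→b1 stop@b0
  join b4 pred b3: b3 stop@b0
  join b6 pred b1: b1 stop@b0
  join b6 pred b3: b3 stop@b0
  DF(b0)=∅
  DF(b1)={b1,b3,b4,b6}
  DF(b2)={b1,b3,b4}
  DF(b3)={b4,b6}
  DF(b4)=∅
  DF(b5)=∅
  DF(b6)=∅

φ for z: defs {b3,b6}
  DF⁺ = {b4,b6}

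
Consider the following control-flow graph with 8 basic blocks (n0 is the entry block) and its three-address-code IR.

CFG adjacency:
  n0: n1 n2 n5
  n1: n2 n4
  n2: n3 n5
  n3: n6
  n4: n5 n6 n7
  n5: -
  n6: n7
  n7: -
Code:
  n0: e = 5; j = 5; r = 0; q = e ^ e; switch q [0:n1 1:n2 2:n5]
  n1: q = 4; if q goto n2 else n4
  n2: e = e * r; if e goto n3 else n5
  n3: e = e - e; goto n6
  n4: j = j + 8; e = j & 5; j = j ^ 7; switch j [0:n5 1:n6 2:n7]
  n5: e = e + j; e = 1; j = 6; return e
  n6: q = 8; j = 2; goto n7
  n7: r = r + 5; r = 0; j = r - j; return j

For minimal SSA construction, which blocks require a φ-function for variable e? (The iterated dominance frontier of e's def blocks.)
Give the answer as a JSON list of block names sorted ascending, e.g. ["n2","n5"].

idom tree: n1←n0 n2←n0 n3←n2 n4←n1 n5←n0 n6←n0 n7←n0
Dom at joins:
  n2: preds {n0,n1}: {n0} ∩ {n0,n1} = {n0}; idom=n0
  n5: preds {n0,n2,n4}: {n0} ∩ {n0,n2} ∩ {n0,n1,n4} = {n0}; idom=n0
  n6: preds {n3,n4}: {n0,n2,n3} ∩ {n0,n1,n4} = {n0}; idom=n0
  n7: preds {n4,n6}: {n0,n1,n4} ∩ {n0,n6} = {n0}; idom=n0

DF walk-up:
  join n2 pred n0: · stop@n0
  join n2 pred n1: n1 stop@n0
  join n5 pred n0: · stop@n0
  join n5 pred n2: n2 stop@n0
  join n5 pred n4: n4→n1 stop@n0
  join n6 pred n3: n3→n2 stop@n0
  join n6 pred n4: n4→n1 stop@n0
  join n7 pred n4: n4→n1 stop@n0
  join n7 pred n6: n6 stop@n0
  n0: DF=∅
  n1: DF={n2,n5,n6,n7}
  n2: DF={n5,n6}
  n3: DF={n6}
  n4: DF={n5,n6,n7}
  n5: DF=∅
  n6: DF={n7}
  n7: DF=∅

φ for e: defs {n0,n2,n3,n4,n5}
  DF⁺ = {n5,n6,n7}

Answer: ["n5", "n6", "n7"]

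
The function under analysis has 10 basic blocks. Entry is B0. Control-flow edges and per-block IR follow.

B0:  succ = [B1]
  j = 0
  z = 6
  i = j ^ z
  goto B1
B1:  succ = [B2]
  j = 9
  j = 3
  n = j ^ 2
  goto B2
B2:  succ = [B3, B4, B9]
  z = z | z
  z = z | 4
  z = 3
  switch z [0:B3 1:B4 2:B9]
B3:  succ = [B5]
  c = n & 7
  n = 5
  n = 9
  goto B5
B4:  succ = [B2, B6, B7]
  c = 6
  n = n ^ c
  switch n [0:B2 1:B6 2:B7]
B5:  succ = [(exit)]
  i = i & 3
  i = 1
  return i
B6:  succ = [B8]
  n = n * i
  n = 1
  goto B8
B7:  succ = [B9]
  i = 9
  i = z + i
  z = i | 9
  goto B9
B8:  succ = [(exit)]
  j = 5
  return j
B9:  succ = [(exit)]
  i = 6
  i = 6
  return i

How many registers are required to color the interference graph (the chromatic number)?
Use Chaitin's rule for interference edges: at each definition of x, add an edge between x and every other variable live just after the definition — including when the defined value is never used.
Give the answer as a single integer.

Block summaries:
  B0: def={i,j,z} ue=∅
  B1: def={j,n} ue=∅
  B2: def={z} ue={z}
  B3: def={c,n} ue={n}
  B4: def={c,n} ue={n}
  B5: def={i} ue={i}
  B6: def={n} ue={i,n}
  B7: def={i,z} ue={z}
  B8: def={j} ue=∅
  B9: def={i} ue=∅

Backward fixpoint:
  live B0: ∅→{i,z}
  live B1: {i,z}→{i,n,z}
  live B2: {i,n,z}→{i,n,z}
  live B3: {i,n}→{i}
  live B4: {i,n,z}→{i,n,z}
  live B5: {i}→∅
  live B6: {i,n}→∅
  live B7: {z}→∅
  live B8: ∅→∅
  live B9: ∅→∅

Conflict graph:
  c↔{i,n,z}
  i↔{c,j,n,z}
  j↔{i,z}
  n↔{c,i,z}
  z↔{c,i,j,n}

Colouring:
  clique {c,i,n,z} ⇒ need ≥ 4
  assign c→r2 i→r0 j→r2 n→r3 z→r1 — no edge inside a register ⇒ χ ≤ 4
  χ = 4

Answer: 4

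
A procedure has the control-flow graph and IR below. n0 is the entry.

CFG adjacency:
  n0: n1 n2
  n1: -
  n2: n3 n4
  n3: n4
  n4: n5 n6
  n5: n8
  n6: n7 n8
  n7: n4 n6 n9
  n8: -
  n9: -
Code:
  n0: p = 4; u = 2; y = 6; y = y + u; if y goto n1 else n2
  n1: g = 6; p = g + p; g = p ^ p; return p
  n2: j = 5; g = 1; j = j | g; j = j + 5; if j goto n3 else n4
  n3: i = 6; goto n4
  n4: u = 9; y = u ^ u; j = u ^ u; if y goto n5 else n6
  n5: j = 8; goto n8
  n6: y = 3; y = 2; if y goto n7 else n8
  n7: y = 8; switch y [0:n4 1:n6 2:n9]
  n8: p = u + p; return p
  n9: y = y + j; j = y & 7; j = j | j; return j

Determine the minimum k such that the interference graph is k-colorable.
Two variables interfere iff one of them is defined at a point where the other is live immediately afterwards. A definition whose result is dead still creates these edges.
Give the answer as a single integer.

Block summaries:
  n0: {p,u,y} / ∅
  n1: {g,p} / {p}
  n2: {g,j} / ∅
  n3: {i} / ∅
  n4: {j,u,y} / ∅
  n5: {j} / ∅
  n6: {y} / ∅
  n7: {y} / ∅
  n8: {p} / {p,u}
  n9: {j,y} / {j,y}

Liveness:
  n0 li=∅ lo={p}
  n1 li={p} lo=∅
  n2 li={p} lo={p}
  n3 li={p} lo={p}
  n4 li={p} lo={j,p,u}
  n5 li={p,u} lo={p,u}
  n6 li={j,p,u} lo={j,p,u}
  n7 li={j,p,u} lo={j,p,u,y}
  n8 li={p,u} lo=∅
  n9 li={j,y} lo=∅

Interfere edges:
  g↔{j,p}
  i↔{p}
  j↔{g,p,u,y}
  p↔{g,i,j,u,y}
  u↔{j,p,y}
  y↔{j,p,u}

Chromatic number:
  lower bound: {j,p,u,y} mutually conflict ⇒ χ ≥ 4
  assign g→r2 i→r1 j→r1 p→r0 u→r2 y→r3 — no edge inside a register ⇒ χ ≤ 4
  χ = 4

Answer: 4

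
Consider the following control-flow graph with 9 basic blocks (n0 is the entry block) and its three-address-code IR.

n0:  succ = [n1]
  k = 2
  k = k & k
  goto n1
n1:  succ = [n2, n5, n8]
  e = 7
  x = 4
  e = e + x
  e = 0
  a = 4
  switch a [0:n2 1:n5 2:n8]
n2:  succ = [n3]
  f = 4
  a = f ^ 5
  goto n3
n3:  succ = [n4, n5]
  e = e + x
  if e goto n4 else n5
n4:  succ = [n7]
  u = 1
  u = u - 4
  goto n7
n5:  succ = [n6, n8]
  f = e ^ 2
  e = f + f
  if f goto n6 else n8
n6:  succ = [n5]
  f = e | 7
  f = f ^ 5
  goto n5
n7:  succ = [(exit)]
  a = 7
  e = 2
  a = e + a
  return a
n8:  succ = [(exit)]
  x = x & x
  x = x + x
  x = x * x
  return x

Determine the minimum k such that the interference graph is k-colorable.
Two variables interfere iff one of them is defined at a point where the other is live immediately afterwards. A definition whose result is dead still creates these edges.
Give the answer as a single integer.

Answer: 3

Analysis:
def/use:
  n0 def {k} use ∅
  n1 def {a,e,x} use ∅
  n2 def {a,f} use ∅
  n3 def {e} use {e,x}
  n4 def {u} use ∅
  n5 def {e,f} use {e}
  n6 def {f} use {e}
  n7 def {a,e} use ∅
  n8 def {x} use {x}

Liveness:
  n0: in=∅ out=∅
  n1: in=∅ out={e,x}
  n2: in={e,x} out={e,x}
  n3: in={e,x} out={e,x}
  n4: in=∅ out=∅
  n5: in={e,x} out={e,x}
  n6: in={e,x} out={e,x}
  n7: in=∅ out=∅
  n8: in={x} out=∅

Interfere edges:
  a↔{e,x}
  e↔{a,f,x}
  f↔{e,x}
  k↔∅
  u↔∅
  x↔{a,e,f}

Chromatic number:
  {a,e,x} pairwise interfere (3-clique) ⇒ χ ≥ 3
  assign a→R2 e→R0 f→R2 k→R0 u→R0 x→R1 — no edge inside a register ⇒ χ ≤ 3
  χ = 3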